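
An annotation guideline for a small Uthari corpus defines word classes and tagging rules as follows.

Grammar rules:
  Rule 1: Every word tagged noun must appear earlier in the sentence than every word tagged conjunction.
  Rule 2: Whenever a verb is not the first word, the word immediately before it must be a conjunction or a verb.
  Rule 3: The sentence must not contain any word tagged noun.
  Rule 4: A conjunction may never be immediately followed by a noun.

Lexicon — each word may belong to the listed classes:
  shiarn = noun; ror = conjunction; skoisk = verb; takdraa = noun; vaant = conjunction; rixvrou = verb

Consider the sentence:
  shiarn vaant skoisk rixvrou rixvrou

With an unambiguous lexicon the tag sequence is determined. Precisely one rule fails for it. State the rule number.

3

Fixed tagging: noun conjunction verb verb verb.
Checking each rule: R1 holds, R2 holds, R3 violated, R4 holds.
Only rule 3 fails.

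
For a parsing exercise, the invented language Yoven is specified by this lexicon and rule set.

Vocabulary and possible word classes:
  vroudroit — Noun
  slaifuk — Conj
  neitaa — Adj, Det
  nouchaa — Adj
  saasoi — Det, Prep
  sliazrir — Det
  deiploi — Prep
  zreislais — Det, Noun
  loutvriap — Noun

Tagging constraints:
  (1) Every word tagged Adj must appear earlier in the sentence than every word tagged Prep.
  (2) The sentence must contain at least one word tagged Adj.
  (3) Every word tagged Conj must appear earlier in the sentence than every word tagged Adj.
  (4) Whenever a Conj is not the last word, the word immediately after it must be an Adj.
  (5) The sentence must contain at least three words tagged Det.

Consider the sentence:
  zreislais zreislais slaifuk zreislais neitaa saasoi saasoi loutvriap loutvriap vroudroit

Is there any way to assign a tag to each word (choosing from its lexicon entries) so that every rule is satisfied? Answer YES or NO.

NO

Candidates per position — 1:zreislais {Det,Noun}; 2:zreislais {Det,Noun}; 3:slaifuk {Conj}; 4:zreislais {Det,Noun}; 5:neitaa {Adj,Det}; 6:saasoi {Det,Prep}; 7:saasoi {Det,Prep}; 8:loutvriap {Noun}; 9:loutvriap {Noun}; 10:vroudroit {Noun}.
Rule 4 cannot be satisfied by any choice of tags from the lexicon.
So there is no consistent tagging.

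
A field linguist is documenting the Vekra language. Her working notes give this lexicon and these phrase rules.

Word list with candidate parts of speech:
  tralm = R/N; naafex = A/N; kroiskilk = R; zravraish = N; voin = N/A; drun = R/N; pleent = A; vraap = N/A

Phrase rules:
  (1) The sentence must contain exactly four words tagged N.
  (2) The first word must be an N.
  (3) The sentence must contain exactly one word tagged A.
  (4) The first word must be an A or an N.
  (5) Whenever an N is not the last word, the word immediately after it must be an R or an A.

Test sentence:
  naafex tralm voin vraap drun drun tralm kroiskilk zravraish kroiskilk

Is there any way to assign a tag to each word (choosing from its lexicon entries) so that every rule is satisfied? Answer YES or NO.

YES

Candidates per position — 1:naafex {A,N}; 2:tralm {R,N}; 3:voin {N,A}; 4:vraap {N,A}; 5:drun {R,N}; 6:drun {R,N}; 7:tralm {R,N}; 8:kroiskilk {R}; 9:zravraish {N}; 10:kroiskilk {R}.
One satisfying assignment: N R N A R N R R N R.
Verifying each rule — rule 1 ok; rule 2 ok; rule 3 ok; rule 4 ok; rule 5 ok.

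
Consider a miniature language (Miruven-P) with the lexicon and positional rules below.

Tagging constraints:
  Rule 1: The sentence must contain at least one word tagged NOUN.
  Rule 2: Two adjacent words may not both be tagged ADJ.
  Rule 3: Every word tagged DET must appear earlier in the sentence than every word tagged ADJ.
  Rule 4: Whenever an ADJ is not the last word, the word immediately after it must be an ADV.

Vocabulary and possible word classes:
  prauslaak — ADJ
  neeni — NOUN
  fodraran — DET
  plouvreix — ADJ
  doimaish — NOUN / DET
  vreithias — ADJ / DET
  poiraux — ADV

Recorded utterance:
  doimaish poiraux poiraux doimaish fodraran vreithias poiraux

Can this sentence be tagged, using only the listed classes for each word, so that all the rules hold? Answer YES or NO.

Candidates per position — 1:doimaish {NOUN,DET}; 2:poiraux {ADV}; 3:poiraux {ADV}; 4:doimaish {NOUN,DET}; 5:fodraran {DET}; 6:vreithias {ADJ,DET}; 7:poiraux {ADV}.
One satisfying assignment: DET ADV ADV NOUN DET ADJ ADV.
Check: rule 1 holds; rule 2 holds; rule 3 holds; rule 4 holds.

YES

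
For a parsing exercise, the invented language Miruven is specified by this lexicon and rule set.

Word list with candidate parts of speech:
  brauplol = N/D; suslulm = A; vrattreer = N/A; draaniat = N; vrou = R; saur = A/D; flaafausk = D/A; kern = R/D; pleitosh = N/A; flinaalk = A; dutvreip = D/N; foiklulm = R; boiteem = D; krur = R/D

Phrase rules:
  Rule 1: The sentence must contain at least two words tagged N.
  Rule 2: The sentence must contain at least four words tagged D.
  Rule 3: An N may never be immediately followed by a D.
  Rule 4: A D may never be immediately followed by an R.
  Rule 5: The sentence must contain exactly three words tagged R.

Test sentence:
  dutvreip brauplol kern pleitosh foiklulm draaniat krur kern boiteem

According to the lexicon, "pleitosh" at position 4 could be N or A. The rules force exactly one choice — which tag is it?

N

Candidates per position — 1:dutvreip {D,N}; 2:brauplol {N,D}; 3:kern {R,D}; 4:pleitosh {N,A}; 5:foiklulm {R}; 6:draaniat {N}; 7:krur {R,D}; 8:kern {R,D}; 9:boiteem {D}.
Word 7 cannot be D — rule 3 would then fail for every completion. It is R.
Position 4: the remaining choice is settled jointly with positions 1, 2, 3, 8 — only N at position 4 is part of a tagging that satisfies every rule.
The only consistent sequence is: D D D N R N R R D.
Rule-by-rule: rule 1 satisfied; rule 2 satisfied; rule 3 satisfied; rule 4 satisfied; rule 5 satisfied.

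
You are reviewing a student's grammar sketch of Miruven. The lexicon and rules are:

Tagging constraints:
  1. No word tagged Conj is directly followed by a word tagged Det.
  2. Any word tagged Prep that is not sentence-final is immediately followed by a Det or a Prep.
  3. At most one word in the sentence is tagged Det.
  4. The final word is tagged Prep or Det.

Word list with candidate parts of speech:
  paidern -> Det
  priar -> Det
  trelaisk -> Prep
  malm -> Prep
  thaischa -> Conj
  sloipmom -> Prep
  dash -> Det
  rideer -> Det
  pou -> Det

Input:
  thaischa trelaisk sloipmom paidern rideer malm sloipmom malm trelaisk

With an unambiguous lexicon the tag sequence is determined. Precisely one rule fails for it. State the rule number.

Fixed tagging: Conj Prep Prep Det Det Prep Prep Prep Prep.
Applying the rules: R1 ok, R2 ok, R3 fails, R4 ok.
Only rule 3 fails.

3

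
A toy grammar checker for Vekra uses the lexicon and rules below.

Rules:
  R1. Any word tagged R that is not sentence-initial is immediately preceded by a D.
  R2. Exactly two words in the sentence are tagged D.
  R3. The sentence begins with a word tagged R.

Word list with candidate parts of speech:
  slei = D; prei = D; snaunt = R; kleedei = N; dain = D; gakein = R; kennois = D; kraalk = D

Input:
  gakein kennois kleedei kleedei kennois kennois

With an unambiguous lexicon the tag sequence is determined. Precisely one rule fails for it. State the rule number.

2

Fixed tagging: R D N N D D.
Applying the rules: R1 ok, R2 fails, R3 ok.
Only rule 2 fails.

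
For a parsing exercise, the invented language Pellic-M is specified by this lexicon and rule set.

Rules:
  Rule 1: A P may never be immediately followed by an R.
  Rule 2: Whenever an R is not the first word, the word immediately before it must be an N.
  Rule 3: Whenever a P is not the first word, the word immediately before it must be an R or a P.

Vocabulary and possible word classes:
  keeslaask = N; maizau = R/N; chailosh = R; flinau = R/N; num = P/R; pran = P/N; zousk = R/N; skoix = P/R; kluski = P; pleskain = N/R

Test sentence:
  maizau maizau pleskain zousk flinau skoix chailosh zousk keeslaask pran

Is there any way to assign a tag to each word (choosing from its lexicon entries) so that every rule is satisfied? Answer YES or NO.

NO

Candidates per position — 1:maizau {R,N}; 2:maizau {R,N}; 3:pleskain {N,R}; 4:zousk {R,N}; 5:flinau {R,N}; 6:skoix {P,R}; 7:chailosh {R}; 8:zousk {R,N}; 9:keeslaask {N}; 10:pran {P,N}.
Rule 2 cannot be satisfied by any choice of tags from the lexicon.
So there is no consistent tagging.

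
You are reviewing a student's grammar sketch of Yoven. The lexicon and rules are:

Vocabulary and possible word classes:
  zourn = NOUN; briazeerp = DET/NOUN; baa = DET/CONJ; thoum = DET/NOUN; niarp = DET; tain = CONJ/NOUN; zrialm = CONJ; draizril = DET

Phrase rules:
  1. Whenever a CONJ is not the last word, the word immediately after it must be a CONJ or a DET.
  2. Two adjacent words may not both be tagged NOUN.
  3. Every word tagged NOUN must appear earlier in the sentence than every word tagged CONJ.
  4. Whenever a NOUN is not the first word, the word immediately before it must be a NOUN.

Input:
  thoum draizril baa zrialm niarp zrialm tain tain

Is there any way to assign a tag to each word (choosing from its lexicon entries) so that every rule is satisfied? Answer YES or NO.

Candidates per position — 1:thoum {DET,NOUN}; 2:draizril {DET}; 3:baa {DET,CONJ}; 4:zrialm {CONJ}; 5:niarp {DET}; 6:zrialm {CONJ}; 7:tain {CONJ,NOUN}; 8:tain {CONJ,NOUN}.
One satisfying assignment: NOUN DET CONJ CONJ DET CONJ CONJ CONJ.
Rule-by-rule: rule 1 ok; rule 2 ok; rule 3 ok; rule 4 ok.

YES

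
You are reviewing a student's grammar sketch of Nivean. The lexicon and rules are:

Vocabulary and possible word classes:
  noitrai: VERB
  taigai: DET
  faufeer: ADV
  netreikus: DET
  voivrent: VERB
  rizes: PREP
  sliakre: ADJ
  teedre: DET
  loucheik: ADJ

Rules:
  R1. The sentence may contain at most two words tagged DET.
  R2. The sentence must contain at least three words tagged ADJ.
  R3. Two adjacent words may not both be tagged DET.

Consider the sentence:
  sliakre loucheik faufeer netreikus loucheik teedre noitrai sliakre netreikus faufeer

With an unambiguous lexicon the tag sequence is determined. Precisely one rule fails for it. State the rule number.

1

Fixed tagging: ADJ ADJ ADV DET ADJ DET VERB ADJ DET ADV.
Rule check: R1 ✗, R2 ✓, R3 ✓.
Only rule 1 fails.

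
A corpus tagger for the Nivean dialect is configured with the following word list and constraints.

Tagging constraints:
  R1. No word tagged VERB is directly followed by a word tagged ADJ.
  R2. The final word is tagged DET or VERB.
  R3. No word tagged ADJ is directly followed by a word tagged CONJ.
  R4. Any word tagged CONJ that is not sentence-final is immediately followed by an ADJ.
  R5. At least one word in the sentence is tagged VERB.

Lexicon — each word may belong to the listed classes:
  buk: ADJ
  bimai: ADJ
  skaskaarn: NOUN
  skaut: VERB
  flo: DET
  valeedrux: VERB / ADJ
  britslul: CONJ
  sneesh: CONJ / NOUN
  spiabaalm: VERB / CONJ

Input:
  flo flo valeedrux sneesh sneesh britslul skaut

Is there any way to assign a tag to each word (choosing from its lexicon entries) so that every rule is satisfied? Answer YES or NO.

Candidates per position — 1:flo {DET}; 2:flo {DET}; 3:valeedrux {VERB,ADJ}; 4:sneesh {CONJ,NOUN}; 5:sneesh {CONJ,NOUN}; 6:britslul {CONJ}; 7:skaut {VERB}.
Rule 4 cannot be satisfied by any choice of tags from the lexicon.
So there is no consistent tagging.

NO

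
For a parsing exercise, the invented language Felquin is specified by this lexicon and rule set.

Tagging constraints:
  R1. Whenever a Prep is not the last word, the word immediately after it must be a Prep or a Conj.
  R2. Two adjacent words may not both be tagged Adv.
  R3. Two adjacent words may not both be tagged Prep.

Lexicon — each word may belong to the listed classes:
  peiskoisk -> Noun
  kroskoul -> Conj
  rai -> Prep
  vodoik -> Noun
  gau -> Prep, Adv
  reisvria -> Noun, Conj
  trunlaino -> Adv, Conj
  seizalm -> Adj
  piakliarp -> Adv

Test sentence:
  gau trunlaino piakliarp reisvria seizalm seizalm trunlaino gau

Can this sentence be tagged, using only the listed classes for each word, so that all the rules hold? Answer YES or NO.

Candidates per position — 1:gau {Prep,Adv}; 2:trunlaino {Adv,Conj}; 3:piakliarp {Adv}; 4:reisvria {Noun,Conj}; 5:seizalm {Adj}; 6:seizalm {Adj}; 7:trunlaino {Adv,Conj}; 8:gau {Prep,Adv}.
One satisfying assignment: Adv Conj Adv Conj Adj Adj Adv Prep.
Verifying each rule — rule 1 ok; rule 2 ok; rule 3 ok.

YES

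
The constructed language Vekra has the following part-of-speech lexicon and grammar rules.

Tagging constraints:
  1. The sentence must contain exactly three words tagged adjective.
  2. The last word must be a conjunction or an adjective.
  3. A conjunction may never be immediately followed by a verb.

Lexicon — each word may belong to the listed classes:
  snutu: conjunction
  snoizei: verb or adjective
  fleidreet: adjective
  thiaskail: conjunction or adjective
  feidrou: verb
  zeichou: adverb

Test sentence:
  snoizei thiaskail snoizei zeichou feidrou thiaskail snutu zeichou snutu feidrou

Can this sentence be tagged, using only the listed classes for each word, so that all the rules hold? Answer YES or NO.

NO

Candidates per position — 1:snoizei {verb,adjective}; 2:thiaskail {conjunction,adjective}; 3:snoizei {verb,adjective}; 4:zeichou {adverb}; 5:feidrou {verb}; 6:thiaskail {conjunction,adjective}; 7:snutu {conjunction}; 8:zeichou {adverb}; 9:snutu {conjunction}; 10:feidrou {verb}.
Rule 2 cannot be satisfied by any choice of tags from the lexicon.
So there is no consistent tagging.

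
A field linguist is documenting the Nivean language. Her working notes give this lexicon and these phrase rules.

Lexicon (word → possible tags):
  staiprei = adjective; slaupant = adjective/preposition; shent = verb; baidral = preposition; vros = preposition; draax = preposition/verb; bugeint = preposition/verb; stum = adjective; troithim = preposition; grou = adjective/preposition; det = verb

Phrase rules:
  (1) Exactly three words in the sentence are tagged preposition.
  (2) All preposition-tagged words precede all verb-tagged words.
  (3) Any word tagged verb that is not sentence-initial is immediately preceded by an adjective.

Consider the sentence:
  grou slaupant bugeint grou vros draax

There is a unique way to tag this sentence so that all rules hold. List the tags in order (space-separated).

Candidates per position — 1:grou {adjective,preposition}; 2:slaupant {adjective,preposition}; 3:bugeint {preposition,verb}; 4:grou {adjective,preposition}; 5:vros {preposition}; 6:draax {preposition,verb}.
Position 3: tagging it verb would leave rule 2 unsatisfiable, so it must be preposition.
Position 6: tagging it verb would leave rule 3 unsatisfiable, so it must be preposition.
Position 1: tagging it preposition would leave rule 1 unsatisfiable, so it must be adjective.
Position 2: tagging it preposition would leave rule 1 unsatisfiable, so it must be adjective.
Position 4: tagging it preposition would leave rule 1 unsatisfiable, so it must be adjective.
That leaves exactly one tagging: adjective adjective preposition adjective preposition preposition.
Check: rule 1 ok; rule 2 ok; rule 3 ok.

adjective adjective preposition adjective preposition preposition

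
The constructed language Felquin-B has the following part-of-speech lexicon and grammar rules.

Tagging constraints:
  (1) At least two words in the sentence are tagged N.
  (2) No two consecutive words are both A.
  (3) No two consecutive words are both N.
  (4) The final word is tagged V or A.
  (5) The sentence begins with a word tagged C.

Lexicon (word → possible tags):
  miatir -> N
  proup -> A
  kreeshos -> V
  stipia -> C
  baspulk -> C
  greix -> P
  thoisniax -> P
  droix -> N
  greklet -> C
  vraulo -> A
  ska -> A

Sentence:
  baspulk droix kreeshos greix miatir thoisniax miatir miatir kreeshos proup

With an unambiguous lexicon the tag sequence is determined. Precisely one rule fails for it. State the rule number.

3

Fixed tagging: C N V P N P N N V A.
Rule check: R1 ✓, R2 ✓, R3 ✗, R4 ✓, R5 ✓.
Only rule 3 fails.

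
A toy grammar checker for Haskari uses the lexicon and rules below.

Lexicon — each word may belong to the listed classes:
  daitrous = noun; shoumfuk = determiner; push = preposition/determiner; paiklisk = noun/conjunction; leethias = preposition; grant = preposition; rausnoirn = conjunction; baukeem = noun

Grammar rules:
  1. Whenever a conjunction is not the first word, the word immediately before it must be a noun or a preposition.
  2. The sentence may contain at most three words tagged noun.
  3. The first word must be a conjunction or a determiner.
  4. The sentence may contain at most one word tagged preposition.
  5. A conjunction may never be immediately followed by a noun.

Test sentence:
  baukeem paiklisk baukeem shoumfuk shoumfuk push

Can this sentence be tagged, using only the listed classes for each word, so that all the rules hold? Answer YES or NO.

NO

Candidates per position — 1:baukeem {noun}; 2:paiklisk {noun,conjunction}; 3:baukeem {noun}; 4:shoumfuk {determiner}; 5:shoumfuk {determiner}; 6:push {preposition,determiner}.
Rule 3 cannot be satisfied by any choice of tags from the lexicon.
So there is no consistent tagging.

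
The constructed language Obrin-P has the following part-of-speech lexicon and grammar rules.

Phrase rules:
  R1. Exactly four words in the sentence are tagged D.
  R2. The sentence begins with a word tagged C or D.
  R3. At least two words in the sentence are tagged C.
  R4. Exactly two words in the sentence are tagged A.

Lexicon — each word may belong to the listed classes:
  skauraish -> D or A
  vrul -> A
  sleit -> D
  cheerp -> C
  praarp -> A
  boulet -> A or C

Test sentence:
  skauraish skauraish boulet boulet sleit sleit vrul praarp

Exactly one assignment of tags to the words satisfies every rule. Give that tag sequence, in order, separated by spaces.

D D C C D D A A

Candidates per position — 1:skauraish {D,A}; 2:skauraish {D,A}; 3:boulet {A,C}; 4:boulet {A,C}; 5:sleit {D}; 6:sleit {D}; 7:vrul {A}; 8:praarp {A}.
At position 1, choosing A makes rule 1 impossible to satisfy; hence D.
At position 2, choosing A makes rule 1 impossible to satisfy; hence D.
At position 3, choosing A makes rule 3 impossible to satisfy; hence C.
At position 4, choosing A makes rule 3 impossible to satisfy; hence C.
So the tagging must be: D D C C D D A A.
Checking: rule 1 satisfied; rule 2 satisfied; rule 3 satisfied; rule 4 satisfied.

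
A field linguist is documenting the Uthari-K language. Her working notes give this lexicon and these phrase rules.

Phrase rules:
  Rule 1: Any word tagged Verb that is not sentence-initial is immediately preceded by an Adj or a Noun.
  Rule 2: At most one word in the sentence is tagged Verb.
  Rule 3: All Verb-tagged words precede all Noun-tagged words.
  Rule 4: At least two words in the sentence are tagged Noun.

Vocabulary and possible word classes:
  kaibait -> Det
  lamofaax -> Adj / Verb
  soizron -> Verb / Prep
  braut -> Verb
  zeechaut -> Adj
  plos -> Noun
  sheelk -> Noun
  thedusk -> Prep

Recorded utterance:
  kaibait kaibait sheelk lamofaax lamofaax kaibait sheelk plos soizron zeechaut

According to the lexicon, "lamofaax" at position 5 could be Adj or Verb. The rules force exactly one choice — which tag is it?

Adj

Candidates per position — 1:kaibait {Det}; 2:kaibait {Det}; 3:sheelk {Noun}; 4:lamofaax {Adj,Verb}; 5:lamofaax {Adj,Verb}; 6:kaibait {Det}; 7:sheelk {Noun}; 8:plos {Noun}; 9:soizron {Verb,Prep}; 10:zeechaut {Adj}.
Word 4 cannot be Verb — rule 3 would then fail for every completion. It is Adj.
Word 5 cannot be Verb — rule 3 would then fail for every completion. It is Adj.
Word 9 cannot be Verb — rule 3 would then fail for every completion. It is Prep.
So the tagging must be: Det Det Noun Adj Adj Det Noun Noun Prep Adj.
Check: rule 1 ✓; rule 2 ✓; rule 3 ✓; rule 4 ✓.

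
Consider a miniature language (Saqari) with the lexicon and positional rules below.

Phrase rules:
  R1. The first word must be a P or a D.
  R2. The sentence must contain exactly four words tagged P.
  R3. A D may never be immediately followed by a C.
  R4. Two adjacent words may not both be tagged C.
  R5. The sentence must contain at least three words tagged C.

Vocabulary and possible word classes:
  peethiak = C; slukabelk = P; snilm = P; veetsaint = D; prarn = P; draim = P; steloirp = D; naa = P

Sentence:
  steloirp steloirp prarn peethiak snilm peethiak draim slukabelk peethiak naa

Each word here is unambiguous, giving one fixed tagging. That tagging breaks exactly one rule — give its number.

Fixed tagging: D D P C P C P P C P.
Rule check: R1 pass, R2 fail, R3 pass, R4 pass, R5 pass.
Only rule 2 fails.

2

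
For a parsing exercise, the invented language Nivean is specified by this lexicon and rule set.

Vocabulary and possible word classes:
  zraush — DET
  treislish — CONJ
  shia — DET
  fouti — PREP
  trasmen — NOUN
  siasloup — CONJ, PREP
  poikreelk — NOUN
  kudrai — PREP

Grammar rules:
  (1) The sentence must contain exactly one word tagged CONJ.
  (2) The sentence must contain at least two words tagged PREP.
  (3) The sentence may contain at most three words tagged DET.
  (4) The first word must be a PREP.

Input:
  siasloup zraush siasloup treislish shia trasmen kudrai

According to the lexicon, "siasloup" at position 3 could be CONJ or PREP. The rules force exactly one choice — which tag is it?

PREP

Candidates per position — 1:siasloup {CONJ,PREP}; 2:zraush {DET}; 3:siasloup {CONJ,PREP}; 4:treislish {CONJ}; 5:shia {DET}; 6:trasmen {NOUN}; 7:kudrai {PREP}.
At position 1, choosing CONJ makes rule 1 impossible to satisfy; hence PREP.
At position 3, choosing CONJ makes rule 1 impossible to satisfy; hence PREP.
The only consistent sequence is: PREP DET PREP CONJ DET NOUN PREP.
Checking: rule 1 ok; rule 2 ok; rule 3 ok; rule 4 ok.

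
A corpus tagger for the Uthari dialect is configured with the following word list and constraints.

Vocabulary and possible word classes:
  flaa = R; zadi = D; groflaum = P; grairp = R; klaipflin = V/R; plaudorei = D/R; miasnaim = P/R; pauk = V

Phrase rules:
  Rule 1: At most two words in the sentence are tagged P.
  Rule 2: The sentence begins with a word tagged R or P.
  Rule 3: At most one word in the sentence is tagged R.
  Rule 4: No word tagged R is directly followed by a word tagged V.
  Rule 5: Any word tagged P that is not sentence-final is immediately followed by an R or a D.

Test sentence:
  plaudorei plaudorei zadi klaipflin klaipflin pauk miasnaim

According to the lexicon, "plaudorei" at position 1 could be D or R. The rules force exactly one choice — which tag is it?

Candidates per position — 1:plaudorei {D,R}; 2:plaudorei {D,R}; 3:zadi {D}; 4:klaipflin {V,R}; 5:klaipflin {V,R}; 6:pauk {V}; 7:miasnaim {P,R}.
Position 1: D is ruled out by rule 2; that leaves R.
Position 2: R is ruled out by rule 3; that leaves D.
Position 4: R is ruled out by rule 3; that leaves V.
Position 5: R is ruled out by rule 3; that leaves V.
Position 7: R is ruled out by rule 3; that leaves P.
That leaves exactly one tagging: R D D V V V P.
Checking: rule 1 ok; rule 2 ok; rule 3 ok; rule 4 ok; rule 5 ok.

R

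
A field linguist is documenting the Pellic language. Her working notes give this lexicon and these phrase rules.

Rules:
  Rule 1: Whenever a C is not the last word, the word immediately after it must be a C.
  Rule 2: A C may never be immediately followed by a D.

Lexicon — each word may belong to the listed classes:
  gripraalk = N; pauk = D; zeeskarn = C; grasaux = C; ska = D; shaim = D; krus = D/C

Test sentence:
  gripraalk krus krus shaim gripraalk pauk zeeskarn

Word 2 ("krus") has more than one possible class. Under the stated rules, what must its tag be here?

Candidates per position — 1:gripraalk {N}; 2:krus {D,C}; 3:krus {D,C}; 4:shaim {D}; 5:gripraalk {N}; 6:pauk {D}; 7:zeeskarn {C}.
Position 2: C is ruled out by rule 1; that leaves D.
Position 3: C is ruled out by rule 1; that leaves D.
The only consistent sequence is: N D D D N D C.
Rule-by-rule: rule 1 ✓; rule 2 ✓.

D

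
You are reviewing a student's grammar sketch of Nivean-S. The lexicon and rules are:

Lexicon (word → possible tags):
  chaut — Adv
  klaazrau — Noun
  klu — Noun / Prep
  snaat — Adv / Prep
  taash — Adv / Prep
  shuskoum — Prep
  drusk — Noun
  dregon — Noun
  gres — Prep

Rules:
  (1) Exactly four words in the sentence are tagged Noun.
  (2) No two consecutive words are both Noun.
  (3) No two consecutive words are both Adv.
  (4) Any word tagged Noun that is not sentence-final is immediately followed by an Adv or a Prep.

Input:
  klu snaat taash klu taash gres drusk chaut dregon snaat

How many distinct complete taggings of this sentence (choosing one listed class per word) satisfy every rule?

12

Candidates per position — 1:klu {Noun,Prep}; 2:snaat {Adv,Prep}; 3:taash {Adv,Prep}; 4:klu {Noun,Prep}; 5:taash {Adv,Prep}; 6:gres {Prep}; 7:drusk {Noun}; 8:chaut {Adv}; 9:dregon {Noun}; 10:snaat {Adv,Prep}.
There are 64 candidate sequences in total.
Checking each against the rules leaves 12 sequences.
Count = 12.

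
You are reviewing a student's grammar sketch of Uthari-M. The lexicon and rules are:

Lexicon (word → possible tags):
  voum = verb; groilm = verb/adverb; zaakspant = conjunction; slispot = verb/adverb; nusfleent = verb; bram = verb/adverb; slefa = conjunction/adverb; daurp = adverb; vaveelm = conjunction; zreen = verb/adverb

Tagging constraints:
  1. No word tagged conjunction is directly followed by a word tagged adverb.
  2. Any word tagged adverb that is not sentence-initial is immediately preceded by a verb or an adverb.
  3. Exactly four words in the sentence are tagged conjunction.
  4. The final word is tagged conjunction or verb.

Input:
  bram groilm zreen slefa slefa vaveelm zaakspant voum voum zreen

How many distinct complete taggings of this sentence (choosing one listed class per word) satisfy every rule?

8

Candidates per position — 1:bram {verb,adverb}; 2:groilm {verb,adverb}; 3:zreen {verb,adverb}; 4:slefa {conjunction,adverb}; 5:slefa {conjunction,adverb}; 6:vaveelm {conjunction}; 7:zaakspant {conjunction}; 8:voum {verb}; 9:voum {verb}; 10:zreen {verb,adverb}.
There are 64 candidate sequences in total.
Checking each against the rules leaves 8 sequences.
Count = 8.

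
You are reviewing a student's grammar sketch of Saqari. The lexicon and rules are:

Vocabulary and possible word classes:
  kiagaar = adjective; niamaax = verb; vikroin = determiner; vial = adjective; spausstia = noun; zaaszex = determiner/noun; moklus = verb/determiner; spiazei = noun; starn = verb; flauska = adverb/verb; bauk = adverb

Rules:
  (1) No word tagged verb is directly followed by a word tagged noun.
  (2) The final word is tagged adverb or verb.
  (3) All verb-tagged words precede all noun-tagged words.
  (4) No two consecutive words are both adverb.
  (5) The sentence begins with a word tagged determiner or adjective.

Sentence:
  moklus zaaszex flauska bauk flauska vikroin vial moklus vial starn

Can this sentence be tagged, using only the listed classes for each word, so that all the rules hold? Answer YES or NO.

Candidates per position — 1:moklus {verb,determiner}; 2:zaaszex {determiner,noun}; 3:flauska {adverb,verb}; 4:bauk {adverb}; 5:flauska {adverb,verb}; 6:vikroin {determiner}; 7:vial {adjective}; 8:moklus {verb,determiner}; 9:vial {adjective}; 10:starn {verb}.
One satisfying assignment: determiner determiner verb adverb verb determiner adjective verb adjective verb.
Verifying each rule — rule 1 ok; rule 2 ok; rule 3 ok; rule 4 ok; rule 5 ok.

YES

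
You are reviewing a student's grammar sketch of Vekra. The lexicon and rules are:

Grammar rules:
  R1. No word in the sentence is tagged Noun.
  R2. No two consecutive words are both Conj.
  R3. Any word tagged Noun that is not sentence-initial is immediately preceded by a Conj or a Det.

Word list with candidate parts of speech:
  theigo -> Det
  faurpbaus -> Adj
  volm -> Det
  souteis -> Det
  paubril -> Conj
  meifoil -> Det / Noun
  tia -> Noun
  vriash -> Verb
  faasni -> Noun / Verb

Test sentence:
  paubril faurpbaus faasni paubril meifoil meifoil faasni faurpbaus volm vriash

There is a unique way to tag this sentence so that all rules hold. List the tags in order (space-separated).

Candidates per position — 1:paubril {Conj}; 2:faurpbaus {Adj}; 3:faasni {Noun,Verb}; 4:paubril {Conj}; 5:meifoil {Det,Noun}; 6:meifoil {Det,Noun}; 7:faasni {Noun,Verb}; 8:faurpbaus {Adj}; 9:volm {Det}; 10:vriash {Verb}.
Position 3: Noun is ruled out by rule 1; that leaves Verb.
Position 5: Noun is ruled out by rule 1; that leaves Det.
Position 6: Noun is ruled out by rule 1; that leaves Det.
Position 7: Noun is ruled out by rule 1; that leaves Verb.
The only consistent sequence is: Conj Adj Verb Conj Det Det Verb Adj Det Verb.
Check: rule 1 holds; rule 2 holds; rule 3 holds.

Conj Adj Verb Conj Det Det Verb Adj Det Verb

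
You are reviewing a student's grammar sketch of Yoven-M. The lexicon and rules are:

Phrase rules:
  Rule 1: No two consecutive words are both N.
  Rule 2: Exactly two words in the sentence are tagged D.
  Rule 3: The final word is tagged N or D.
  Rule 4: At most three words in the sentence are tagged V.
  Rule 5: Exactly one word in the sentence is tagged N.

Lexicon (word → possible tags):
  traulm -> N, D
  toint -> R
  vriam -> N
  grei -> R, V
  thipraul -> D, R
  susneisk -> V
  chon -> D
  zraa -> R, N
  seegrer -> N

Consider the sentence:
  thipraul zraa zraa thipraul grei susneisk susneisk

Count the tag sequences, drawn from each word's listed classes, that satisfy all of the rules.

0

Candidates per position — 1:thipraul {D,R}; 2:zraa {R,N}; 3:zraa {R,N}; 4:thipraul {D,R}; 5:grei {R,V}; 6:susneisk {V}; 7:susneisk {V}.
There are 32 candidate sequences in total.
Rule 3 cannot be satisfied by any choice of tags from the lexicon.
So there is no consistent tagging.
Count = 0.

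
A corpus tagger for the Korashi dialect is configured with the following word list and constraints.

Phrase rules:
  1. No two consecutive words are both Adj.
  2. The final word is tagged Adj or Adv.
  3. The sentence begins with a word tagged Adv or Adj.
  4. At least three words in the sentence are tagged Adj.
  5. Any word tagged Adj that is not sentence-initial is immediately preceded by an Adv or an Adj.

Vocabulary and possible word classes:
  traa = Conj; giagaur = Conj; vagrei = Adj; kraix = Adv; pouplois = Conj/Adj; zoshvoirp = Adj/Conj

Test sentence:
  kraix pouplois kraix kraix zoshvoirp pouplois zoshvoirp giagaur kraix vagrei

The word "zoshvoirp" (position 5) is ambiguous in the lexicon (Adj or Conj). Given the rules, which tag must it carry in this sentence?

Adj

Candidates per position — 1:kraix {Adv}; 2:pouplois {Conj,Adj}; 3:kraix {Adv}; 4:kraix {Adv}; 5:zoshvoirp {Adj,Conj}; 6:pouplois {Conj,Adj}; 7:zoshvoirp {Adj,Conj}; 8:giagaur {Conj}; 9:kraix {Adv}; 10:vagrei {Adj}.
Position 5: the remaining choice is settled jointly with positions 2, 6, 7 — only Adj at position 5 is part of a tagging that satisfies every rule.
The unique satisfying tagging is: Adv Adj Adv Adv Adj Conj Conj Conj Adv Adj.
Check: rule 1 holds; rule 2 holds; rule 3 holds; rule 4 holds; rule 5 holds.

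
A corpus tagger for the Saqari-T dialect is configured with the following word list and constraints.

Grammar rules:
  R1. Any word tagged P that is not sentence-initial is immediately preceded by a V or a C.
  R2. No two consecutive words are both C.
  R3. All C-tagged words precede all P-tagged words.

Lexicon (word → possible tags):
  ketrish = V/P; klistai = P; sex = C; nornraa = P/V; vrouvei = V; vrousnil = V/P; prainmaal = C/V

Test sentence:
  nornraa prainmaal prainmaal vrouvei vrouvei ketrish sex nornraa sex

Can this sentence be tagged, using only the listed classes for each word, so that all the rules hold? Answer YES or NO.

YES

Candidates per position — 1:nornraa {P,V}; 2:prainmaal {C,V}; 3:prainmaal {C,V}; 4:vrouvei {V}; 5:vrouvei {V}; 6:ketrish {V,P}; 7:sex {C}; 8:nornraa {P,V}; 9:sex {C}.
One satisfying assignment: V V V V V V C V C.
Rule-by-rule: rule 1 satisfied; rule 2 satisfied; rule 3 satisfied.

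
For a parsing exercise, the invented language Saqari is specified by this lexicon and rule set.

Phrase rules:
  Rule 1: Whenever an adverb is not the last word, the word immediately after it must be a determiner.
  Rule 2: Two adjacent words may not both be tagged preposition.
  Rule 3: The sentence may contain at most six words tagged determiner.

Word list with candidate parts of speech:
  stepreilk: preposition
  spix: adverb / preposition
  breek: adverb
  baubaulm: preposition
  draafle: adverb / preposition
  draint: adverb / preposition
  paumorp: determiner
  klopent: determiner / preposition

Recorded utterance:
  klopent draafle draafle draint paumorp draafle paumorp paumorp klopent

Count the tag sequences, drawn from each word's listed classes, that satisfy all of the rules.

Candidates per position — 1:klopent {determiner,preposition}; 2:draafle {adverb,preposition}; 3:draafle {adverb,preposition}; 4:draint {adverb,preposition}; 5:paumorp {determiner}; 6:draafle {adverb,preposition}; 7:paumorp {determiner}; 8:paumorp {determiner}; 9:klopent {determiner,preposition}.
There are 64 candidate sequences in total.
Every candidate sequence violates at least one rule; no consistent tagging exists.
Count = 0.

0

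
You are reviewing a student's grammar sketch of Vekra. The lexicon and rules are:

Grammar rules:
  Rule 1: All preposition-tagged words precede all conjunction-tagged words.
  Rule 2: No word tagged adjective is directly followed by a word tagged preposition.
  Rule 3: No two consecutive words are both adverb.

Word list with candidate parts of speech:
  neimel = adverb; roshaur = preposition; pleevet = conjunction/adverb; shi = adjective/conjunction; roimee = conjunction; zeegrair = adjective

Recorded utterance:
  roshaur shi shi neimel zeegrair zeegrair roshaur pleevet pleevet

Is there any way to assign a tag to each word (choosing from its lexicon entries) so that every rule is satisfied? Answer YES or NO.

NO

Candidates per position — 1:roshaur {preposition}; 2:shi {adjective,conjunction}; 3:shi {adjective,conjunction}; 4:neimel {adverb}; 5:zeegrair {adjective}; 6:zeegrair {adjective}; 7:roshaur {preposition}; 8:pleevet {conjunction,adverb}; 9:pleevet {conjunction,adverb}.
Rule 2 cannot be satisfied by any choice of tags from the lexicon.
So there is no consistent tagging.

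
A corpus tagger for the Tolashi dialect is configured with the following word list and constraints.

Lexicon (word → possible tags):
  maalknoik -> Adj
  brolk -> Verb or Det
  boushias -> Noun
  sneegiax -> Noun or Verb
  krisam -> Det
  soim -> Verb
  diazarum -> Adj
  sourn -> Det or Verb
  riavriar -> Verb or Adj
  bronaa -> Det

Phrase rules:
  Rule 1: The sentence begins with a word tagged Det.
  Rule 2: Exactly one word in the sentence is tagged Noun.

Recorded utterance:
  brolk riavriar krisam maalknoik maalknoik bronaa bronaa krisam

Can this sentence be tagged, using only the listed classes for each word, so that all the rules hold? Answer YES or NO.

NO

Candidates per position — 1:brolk {Verb,Det}; 2:riavriar {Verb,Adj}; 3:krisam {Det}; 4:maalknoik {Adj}; 5:maalknoik {Adj}; 6:bronaa {Det}; 7:bronaa {Det}; 8:krisam {Det}.
Rule 2 cannot be satisfied by any choice of tags from the lexicon.
So there is no consistent tagging.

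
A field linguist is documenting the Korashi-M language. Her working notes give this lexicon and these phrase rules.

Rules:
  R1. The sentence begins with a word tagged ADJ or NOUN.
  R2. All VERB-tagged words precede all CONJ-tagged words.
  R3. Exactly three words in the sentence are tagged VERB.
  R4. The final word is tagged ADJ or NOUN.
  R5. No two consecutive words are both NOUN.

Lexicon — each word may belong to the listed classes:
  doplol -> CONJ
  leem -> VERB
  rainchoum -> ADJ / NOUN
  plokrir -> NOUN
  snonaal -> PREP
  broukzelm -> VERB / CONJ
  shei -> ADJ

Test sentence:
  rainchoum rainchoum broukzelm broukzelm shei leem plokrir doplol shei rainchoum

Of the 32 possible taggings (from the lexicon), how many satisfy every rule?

Candidates per position — 1:rainchoum {ADJ,NOUN}; 2:rainchoum {ADJ,NOUN}; 3:broukzelm {VERB,CONJ}; 4:broukzelm {VERB,CONJ}; 5:shei {ADJ}; 6:leem {VERB}; 7:plokrir {NOUN}; 8:doplol {CONJ}; 9:shei {ADJ}; 10:rainchoum {ADJ,NOUN}.
There are 32 candidate sequences in total.
Checking each against the rules leaves 6 sequences.
Count = 6.

6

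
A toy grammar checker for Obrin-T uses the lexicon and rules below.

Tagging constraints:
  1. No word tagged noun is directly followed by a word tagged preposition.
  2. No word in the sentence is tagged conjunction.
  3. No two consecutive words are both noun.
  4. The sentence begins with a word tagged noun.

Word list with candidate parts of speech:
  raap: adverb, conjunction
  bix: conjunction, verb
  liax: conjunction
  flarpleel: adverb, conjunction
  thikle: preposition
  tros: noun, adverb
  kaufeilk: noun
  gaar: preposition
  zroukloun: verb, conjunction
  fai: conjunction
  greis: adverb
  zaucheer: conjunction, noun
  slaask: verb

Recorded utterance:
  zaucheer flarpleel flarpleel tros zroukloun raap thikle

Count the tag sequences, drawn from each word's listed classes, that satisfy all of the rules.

2

Candidates per position — 1:zaucheer {conjunction,noun}; 2:flarpleel {adverb,conjunction}; 3:flarpleel {adverb,conjunction}; 4:tros {noun,adverb}; 5:zroukloun {verb,conjunction}; 6:raap {adverb,conjunction}; 7:thikle {preposition}.
There are 64 candidate sequences in total.
The sequences that satisfy every rule: noun adverb adverb noun verb adverb preposition; noun adverb adverb adverb verb adverb preposition.
Count = 2.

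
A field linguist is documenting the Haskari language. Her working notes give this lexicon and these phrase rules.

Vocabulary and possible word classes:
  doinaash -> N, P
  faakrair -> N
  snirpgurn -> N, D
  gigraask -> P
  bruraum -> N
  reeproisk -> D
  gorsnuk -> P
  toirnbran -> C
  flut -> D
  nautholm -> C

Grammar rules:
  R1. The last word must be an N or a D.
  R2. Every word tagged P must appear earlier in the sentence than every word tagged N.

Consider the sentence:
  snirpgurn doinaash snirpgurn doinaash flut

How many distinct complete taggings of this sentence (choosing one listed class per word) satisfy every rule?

Candidates per position — 1:snirpgurn {N,D}; 2:doinaash {N,P}; 3:snirpgurn {N,D}; 4:doinaash {N,P}; 5:flut {D}.
There are 16 candidate sequences in total.
Checking each against the rules leaves 7 sequences.
Count = 7.

7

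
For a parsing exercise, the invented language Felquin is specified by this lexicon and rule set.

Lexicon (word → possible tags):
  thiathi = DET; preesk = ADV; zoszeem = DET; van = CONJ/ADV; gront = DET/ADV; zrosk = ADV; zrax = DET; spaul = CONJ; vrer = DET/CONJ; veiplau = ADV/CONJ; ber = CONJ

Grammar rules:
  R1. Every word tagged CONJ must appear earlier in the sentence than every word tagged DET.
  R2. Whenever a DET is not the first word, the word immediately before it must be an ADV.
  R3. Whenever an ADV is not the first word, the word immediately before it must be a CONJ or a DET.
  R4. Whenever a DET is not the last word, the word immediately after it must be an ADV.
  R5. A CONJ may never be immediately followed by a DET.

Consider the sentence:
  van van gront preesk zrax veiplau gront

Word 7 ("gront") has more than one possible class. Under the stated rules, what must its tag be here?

DET

Candidates per position — 1:van {CONJ,ADV}; 2:van {CONJ,ADV}; 3:gront {DET,ADV}; 4:preesk {ADV}; 5:zrax {DET}; 6:veiplau {ADV,CONJ}; 7:gront {DET,ADV}.
Position 3: tagging it ADV would leave rule 3 unsatisfiable, so it must be DET.
Position 6: tagging it CONJ would leave rule 1 unsatisfiable, so it must be ADV.
Position 7: tagging it ADV would leave rule 3 unsatisfiable, so it must be DET.
Position 2: tagging it CONJ would leave rule 2 unsatisfiable, so it must be ADV.
Position 1: tagging it ADV would leave rule 3 unsatisfiable, so it must be CONJ.
The only consistent sequence is: CONJ ADV DET ADV DET ADV DET.
Verifying each rule — rule 1 holds; rule 2 holds; rule 3 holds; rule 4 holds; rule 5 holds.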